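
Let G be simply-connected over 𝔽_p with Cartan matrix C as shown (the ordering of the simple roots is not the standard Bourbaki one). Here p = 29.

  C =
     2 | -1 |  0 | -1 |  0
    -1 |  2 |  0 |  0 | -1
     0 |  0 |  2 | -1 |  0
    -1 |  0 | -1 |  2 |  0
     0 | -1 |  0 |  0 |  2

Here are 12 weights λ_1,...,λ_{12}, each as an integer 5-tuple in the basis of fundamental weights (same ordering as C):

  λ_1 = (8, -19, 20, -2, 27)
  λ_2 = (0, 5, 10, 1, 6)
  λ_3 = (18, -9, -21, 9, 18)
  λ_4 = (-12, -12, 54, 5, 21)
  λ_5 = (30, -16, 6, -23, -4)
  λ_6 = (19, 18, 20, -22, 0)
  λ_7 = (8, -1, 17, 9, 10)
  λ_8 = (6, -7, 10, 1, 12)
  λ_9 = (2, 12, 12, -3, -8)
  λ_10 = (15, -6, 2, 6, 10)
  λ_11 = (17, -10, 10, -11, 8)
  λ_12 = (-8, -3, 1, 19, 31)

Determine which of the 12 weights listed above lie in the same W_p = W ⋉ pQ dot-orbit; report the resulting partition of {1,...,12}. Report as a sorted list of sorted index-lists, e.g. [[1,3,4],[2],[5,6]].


A_5 Cartan matrix, 5 simple roots permuted; ρ=(1,1,1,1,1).

Alcove-folded reps (p=29, 12 weights, presented ϖ-order):

  λ_1+ρ ↦ (1, 8, 1, 9, 0) · λ_2+ρ ↦ (1, 6, 11, 2, 7) · λ_3+ρ ↦ (1, 8, 1, 9, 0) · λ_4+ρ ↦ (11, 5, 0, 7, 3) · λ_5+ρ ↦ (1, 6, 11, 2, 7) · λ_6+ρ ↦ (1, 8, 1, 9, 0) · λ_7+ρ ↦ (1, 8, 1, 9, 0) · λ_8+ρ ↦ (1, 6, 11, 2, 7) · λ_9+ρ ↦ (1, 6, 11, 2, 7) · λ_10+ρ ↦ (11, 5, 0, 7, 3) · λ_11+ρ ↦ (1, 8, 1, 9, 0) · λ_12+ρ ↦ (1, 6, 11, 2, 7)

Linkage partition of the 12 weights (3 classes, p=29):

[[1, 3, 6, 7, 11], [2, 5, 8, 9, 12], [4, 10]]


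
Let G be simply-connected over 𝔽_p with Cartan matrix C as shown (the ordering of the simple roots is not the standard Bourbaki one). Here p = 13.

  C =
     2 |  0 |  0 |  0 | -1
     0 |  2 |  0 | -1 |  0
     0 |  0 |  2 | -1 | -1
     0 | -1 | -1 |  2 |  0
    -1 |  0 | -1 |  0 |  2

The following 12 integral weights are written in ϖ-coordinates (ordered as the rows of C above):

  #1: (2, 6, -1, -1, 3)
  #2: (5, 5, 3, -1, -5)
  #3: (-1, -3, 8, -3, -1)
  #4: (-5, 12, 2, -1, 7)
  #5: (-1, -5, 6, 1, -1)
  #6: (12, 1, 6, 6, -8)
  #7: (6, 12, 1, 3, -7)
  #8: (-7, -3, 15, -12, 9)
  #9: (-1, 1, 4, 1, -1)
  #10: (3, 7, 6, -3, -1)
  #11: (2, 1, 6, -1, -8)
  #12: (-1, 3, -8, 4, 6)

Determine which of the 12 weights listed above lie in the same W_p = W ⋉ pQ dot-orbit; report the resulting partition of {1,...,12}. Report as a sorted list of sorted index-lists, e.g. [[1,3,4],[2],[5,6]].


C ↔ A_5 under row/col permutation; |W(A_5)| = 720.

W_13-reps of the 12 weights in Ā_13 (same 5-coord order as C):

  [1] (2, 6, 0, 0, 4)
  [2] (2, 6, 0, 0, 4)
  [3] (0, 2, 5, 2, 0)
  [4] (4, 2, 0, 0, 3)
  [5] (0, 2, 5, 2, 0)
  [6] (2, 6, 0, 0, 4)
  [7] (2, 6, 0, 0, 4)
  [8] (4, 2, 0, 0, 3)
  [9] (0, 2, 5, 2, 0)
  [10] (0, 2, 5, 2, 0)
  [11] (4, 2, 0, 0, 3)
  [12] (0, 2, 5, 2, 0)

The 12 indices split into 3 linkage classes (same alcove rep ⇔ same W_13-dot-orbit):

[[1, 2, 6, 7], [3, 5, 9, 10, 12], [4, 8, 11]]


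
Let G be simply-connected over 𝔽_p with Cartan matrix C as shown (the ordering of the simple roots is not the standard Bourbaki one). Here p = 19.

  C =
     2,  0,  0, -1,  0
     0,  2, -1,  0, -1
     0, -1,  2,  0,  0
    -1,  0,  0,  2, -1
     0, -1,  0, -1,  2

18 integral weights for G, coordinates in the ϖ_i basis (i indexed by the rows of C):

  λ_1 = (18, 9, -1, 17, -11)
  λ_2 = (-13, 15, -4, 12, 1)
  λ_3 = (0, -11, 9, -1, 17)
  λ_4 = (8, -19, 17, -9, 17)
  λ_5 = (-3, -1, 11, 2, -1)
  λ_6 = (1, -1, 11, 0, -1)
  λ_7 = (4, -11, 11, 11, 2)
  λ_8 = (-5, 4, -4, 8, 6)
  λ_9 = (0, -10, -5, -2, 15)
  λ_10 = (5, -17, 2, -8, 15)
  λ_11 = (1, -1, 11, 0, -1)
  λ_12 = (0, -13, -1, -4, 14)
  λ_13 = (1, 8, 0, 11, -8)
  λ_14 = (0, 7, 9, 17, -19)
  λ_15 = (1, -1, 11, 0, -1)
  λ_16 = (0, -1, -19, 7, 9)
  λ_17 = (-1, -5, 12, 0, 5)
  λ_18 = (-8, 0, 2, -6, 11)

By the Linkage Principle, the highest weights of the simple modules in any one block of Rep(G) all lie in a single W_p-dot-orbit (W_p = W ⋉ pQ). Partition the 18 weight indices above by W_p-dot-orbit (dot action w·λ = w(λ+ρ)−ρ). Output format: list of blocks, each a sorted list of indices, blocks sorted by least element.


A_5 Cartan matrix, 5 simple roots permuted; ρ=(1,1,1,1,1).

Alcove-folded reps (p=19, 18 weights, presented ϖ-order):

  [1] (1, 10, 0, 0, 8) · [2] (0, 4, 9, 1, 2) · [3] (1, 10, 0, 0, 8) · [4] (1, 10, 0, 0, 8) · [5] (2, 0, 12, 1, 0) · [6] (2, 0, 12, 1, 0) · [7] (2, 2, 1, 5, 7) · [8] (2, 2, 1, 5, 7) · [9] (0, 4, 9, 1, 2) · [10] (0, 4, 9, 1, 2) · [11] (2, 0, 12, 1, 0) · [12] (2, 0, 12, 1, 0) · [13] (2, 2, 1, 5, 7) · [14] (1, 10, 0, 0, 8) · [15] (2, 0, 12, 1, 0) · [16] (1, 10, 0, 0, 8) · [17] (0, 4, 9, 1, 2) · [18] (5, 1, 3, 7, 0)

Grouping the 18 weights by Ā_19-representative: 5 linkage classes.

[[1, 3, 4, 14, 16], [2, 9, 10, 17], [5, 6, 11, 12, 15], [7, 8, 13], [18]]


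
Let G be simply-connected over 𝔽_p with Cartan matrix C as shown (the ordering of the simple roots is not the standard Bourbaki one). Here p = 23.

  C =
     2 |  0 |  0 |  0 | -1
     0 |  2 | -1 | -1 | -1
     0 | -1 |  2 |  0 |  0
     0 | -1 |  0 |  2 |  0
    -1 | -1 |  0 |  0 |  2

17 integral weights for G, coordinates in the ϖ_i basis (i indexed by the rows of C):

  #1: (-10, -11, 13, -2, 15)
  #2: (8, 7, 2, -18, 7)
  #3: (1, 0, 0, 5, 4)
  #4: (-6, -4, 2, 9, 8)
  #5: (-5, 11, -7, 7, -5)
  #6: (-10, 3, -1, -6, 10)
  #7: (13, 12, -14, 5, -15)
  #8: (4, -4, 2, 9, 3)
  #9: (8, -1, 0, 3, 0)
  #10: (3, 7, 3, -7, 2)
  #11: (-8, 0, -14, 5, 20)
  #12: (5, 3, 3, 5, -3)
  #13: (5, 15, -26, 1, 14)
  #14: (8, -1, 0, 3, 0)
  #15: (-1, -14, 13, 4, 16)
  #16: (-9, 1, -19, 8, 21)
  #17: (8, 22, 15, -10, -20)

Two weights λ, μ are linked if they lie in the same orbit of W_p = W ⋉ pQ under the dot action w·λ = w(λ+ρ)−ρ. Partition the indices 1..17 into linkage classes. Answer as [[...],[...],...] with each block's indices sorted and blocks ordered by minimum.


Type D_5, rank 5, |W|=1920; reorder rows/cols to standard.

Each λ_j+ρ reduced to Ā_23; 5-tuples below use C's row order:

  1: (5, 3, 0, 7, 1) · 2: (4, 2, 4, 6, 2) · 3: (2, 1, 1, 6, 5) · 4: (5, 3, 0, 7, 1) · 5: (4, 2, 4, 6, 2) · 6: (9, 0, 1, 4, 1) · 7: (0, 5, 1, 8, 0) · 8: (5, 3, 0, 7, 1) · 9: (9, 0, 1, 4, 1) · 10: (4, 2, 4, 6, 2) · 11: (2, 1, 1, 6, 5) · 12: (4, 2, 4, 6, 2) · 13: (2, 1, 1, 6, 5) · 14: (9, 0, 1, 4, 1) · 15: (0, 5, 1, 8, 0) · 16: (2, 1, 1, 6, 5) · 17: (5, 3, 0, 7, 1)

5 distinct reps among the 17 weights ⇒ 5 W_23-linkage classes:

[[1, 4, 8, 17], [2, 5, 10, 12], [3, 11, 13, 16], [6, 9, 14], [7, 15]]


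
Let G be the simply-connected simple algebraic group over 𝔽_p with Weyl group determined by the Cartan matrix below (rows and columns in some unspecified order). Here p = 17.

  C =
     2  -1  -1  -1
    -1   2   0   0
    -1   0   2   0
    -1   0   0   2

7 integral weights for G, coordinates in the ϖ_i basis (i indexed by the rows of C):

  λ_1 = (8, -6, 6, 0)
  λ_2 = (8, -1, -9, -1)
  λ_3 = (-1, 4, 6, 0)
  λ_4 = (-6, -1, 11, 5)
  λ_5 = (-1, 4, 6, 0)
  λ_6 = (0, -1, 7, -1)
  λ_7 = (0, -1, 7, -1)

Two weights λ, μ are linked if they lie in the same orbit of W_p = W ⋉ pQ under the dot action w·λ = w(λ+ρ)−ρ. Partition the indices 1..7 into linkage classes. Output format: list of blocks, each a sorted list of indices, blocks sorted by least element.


C ↔ D_4 under row/col permutation; |W(D_4)| = 192.

W_17-reps of the 7 weights in Ā_17 (same 4-coord order as C):

  λ_1+ρ ↦ (0, 5, 7, 1) · λ_2+ρ ↦ (1, 0, 8, 0) · λ_3+ρ ↦ (0, 5, 7, 1) · λ_4+ρ ↦ (0, 5, 7, 1) · λ_5+ρ ↦ (0, 5, 7, 1) · λ_6+ρ ↦ (1, 0, 8, 0) · λ_7+ρ ↦ (1, 0, 8, 0)

Partition of {1..7} into 2 W_17-dot-orbits:

[[1, 3, 4, 5], [2, 6, 7]]


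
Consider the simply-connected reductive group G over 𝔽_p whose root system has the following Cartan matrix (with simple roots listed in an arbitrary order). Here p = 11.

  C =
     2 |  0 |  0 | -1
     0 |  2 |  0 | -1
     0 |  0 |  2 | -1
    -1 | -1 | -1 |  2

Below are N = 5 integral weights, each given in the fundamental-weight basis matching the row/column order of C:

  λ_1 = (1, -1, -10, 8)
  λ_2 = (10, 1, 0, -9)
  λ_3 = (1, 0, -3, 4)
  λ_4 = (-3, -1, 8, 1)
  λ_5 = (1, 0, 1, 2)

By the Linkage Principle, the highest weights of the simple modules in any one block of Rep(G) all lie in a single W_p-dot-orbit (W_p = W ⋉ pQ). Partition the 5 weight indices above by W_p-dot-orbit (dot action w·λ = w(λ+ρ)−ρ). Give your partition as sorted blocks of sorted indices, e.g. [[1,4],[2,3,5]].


C ↔ D_4 under row/col permutation; |W(D_4)| = 192.

λ_j+ρ reflected into Ā_11 (⟨·,θ^∨⟩≤11); 4-tuples as given:

  1: (2, 0, 9, 0);  2: (2, 1, 2, 3);  3: (2, 1, 2, 3);  4: (2, 0, 9, 0);  5: (2, 1, 2, 3)

The 5 indices split into 2 linkage classes (same alcove rep ⇔ same W_11-dot-orbit):

[[1, 4], [2, 3, 5]]


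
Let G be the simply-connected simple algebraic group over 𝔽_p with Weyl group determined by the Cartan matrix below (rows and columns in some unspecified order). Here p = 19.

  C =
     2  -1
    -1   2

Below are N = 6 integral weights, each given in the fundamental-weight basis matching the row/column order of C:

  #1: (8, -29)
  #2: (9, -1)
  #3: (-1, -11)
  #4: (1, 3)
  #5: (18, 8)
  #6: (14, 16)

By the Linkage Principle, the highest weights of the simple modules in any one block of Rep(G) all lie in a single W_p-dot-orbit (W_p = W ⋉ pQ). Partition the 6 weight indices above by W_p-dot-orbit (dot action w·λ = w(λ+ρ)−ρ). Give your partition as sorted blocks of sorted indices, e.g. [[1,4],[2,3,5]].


Root system A_2: the 2×2 matrix C matches after relabeling.

Folding the 6 weights λ_j+ρ into Ā_19 (reps in the given 2-coord order):

    λ_1 → (10, 0)
    λ_2 → (10, 0)
    λ_3 → (10, 0)
    λ_4 → (2, 4)
    λ_5 → (10, 0)
    λ_6 → (2, 4)

These 6 weights hit 2 W_19-dot-orbits; sizes (4, 2):

[[1, 2, 3, 5], [4, 6]]


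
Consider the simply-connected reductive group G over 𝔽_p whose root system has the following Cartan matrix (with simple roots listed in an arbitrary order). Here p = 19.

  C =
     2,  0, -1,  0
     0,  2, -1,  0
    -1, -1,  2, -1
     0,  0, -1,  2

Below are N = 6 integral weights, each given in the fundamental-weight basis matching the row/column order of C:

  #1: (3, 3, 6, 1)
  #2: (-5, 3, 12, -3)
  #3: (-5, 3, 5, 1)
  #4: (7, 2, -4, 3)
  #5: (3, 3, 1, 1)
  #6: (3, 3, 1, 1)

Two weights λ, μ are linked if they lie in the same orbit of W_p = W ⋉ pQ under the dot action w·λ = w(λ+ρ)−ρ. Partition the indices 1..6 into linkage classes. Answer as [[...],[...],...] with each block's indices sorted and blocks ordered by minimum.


Root system D_4: the 4×4 matrix C matches after relabeling.

Each λ_j+ρ reduced to Ā_19; 4-tuples below use C's row order:

  1: (4, 4, 2, 2);  2: (4, 4, 2, 2);  3: (4, 4, 2, 2);  4: (5, 0, 3, 1);  5: (4, 4, 2, 2);  6: (4, 4, 2, 2)

Partition of {1..6} into 2 W_19-dot-orbits:

[[1, 2, 3, 5, 6], [4]]


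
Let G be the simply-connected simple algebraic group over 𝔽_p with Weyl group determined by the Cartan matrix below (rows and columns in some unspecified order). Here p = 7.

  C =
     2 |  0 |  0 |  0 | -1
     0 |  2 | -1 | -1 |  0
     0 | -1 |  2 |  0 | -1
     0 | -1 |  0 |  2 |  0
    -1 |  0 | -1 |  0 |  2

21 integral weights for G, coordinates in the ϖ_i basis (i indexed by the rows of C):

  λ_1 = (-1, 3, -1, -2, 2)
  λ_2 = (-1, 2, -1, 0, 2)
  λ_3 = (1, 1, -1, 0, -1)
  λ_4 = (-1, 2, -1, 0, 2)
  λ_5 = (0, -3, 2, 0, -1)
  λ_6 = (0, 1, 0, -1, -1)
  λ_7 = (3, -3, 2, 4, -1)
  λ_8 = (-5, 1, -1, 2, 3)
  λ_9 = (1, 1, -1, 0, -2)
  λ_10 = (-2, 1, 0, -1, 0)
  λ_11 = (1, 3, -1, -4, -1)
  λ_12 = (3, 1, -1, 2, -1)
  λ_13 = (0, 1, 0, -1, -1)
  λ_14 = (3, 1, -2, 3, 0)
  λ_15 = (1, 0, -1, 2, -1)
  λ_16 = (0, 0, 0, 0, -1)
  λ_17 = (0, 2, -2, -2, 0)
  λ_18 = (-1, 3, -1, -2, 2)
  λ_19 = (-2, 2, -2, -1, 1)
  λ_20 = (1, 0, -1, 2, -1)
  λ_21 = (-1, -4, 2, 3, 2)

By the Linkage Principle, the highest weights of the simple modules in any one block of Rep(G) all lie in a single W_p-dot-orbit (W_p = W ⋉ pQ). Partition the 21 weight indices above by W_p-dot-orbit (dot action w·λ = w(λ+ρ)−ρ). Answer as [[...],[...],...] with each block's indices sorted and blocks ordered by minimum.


Root system A_5: the 5×5 matrix C matches after relabeling.

Ā_7 reps of the 21 weights (A_5, coords as presented):

    λ_1 → (0, 3, 0, 1, 3)
    λ_2 → (0, 3, 0, 1, 3)
    λ_3 → (2, 2, 0, 1, 0)
    λ_4 → (0, 3, 0, 1, 3)
    λ_5 → (1, 1, 1, 1, 0)
    λ_6 → (1, 2, 1, 0, 0)
    λ_7 → (1, 2, 1, 0, 0)
    λ_8 → (2, 2, 0, 1, 0)
    λ_9 → (1, 1, 1, 1, 0)
    λ_10 → (1, 2, 1, 0, 0)
    λ_11 → (2, 1, 0, 3, 0)
    λ_12 → (2, 2, 0, 1, 0)
    λ_13 → (1, 2, 1, 0, 0)
    λ_14 → (1, 1, 1, 1, 0)
    λ_15 → (2, 1, 0, 3, 0)
    λ_16 → (1, 1, 1, 1, 0)
    λ_17 → (1, 1, 1, 1, 0)
    λ_18 → (0, 3, 0, 1, 3)
    λ_19 → (1, 2, 1, 0, 0)
    λ_20 → (2, 1, 0, 3, 0)
    λ_21 → (0, 3, 0, 1, 3)

Linkage partition of the 21 weights (5 classes, p=7):

[[1, 2, 4, 18, 21], [3, 8, 12], [5, 9, 14, 16, 17], [6, 7, 10, 13, 19], [11, 15, 20]]


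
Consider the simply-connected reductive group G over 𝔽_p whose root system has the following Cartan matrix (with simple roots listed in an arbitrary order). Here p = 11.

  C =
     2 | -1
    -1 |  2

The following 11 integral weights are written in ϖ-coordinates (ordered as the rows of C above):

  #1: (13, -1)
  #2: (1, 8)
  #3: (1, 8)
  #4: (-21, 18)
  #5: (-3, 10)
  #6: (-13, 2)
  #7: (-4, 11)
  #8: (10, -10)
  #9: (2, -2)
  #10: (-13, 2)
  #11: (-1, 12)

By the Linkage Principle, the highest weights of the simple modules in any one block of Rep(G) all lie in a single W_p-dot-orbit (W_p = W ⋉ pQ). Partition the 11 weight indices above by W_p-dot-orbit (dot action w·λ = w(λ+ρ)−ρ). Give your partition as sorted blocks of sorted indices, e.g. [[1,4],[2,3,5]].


Root system A_2: the 2×2 matrix C matches after relabeling.

Folding the 11 weights λ_j+ρ into Ā_11 (reps in the given 2-coord order):

  [1] (8, 3)
  [2] (2, 9)
  [3] (2, 9)
  [4] (2, 8)
  [5] (2, 9)
  [6] (2, 8)
  [7] (2, 8)
  [8] (2, 9)
  [9] (2, 1)
  [10] (2, 8)
  [11] (2, 9)

4 distinct reps among the 11 weights ⇒ 4 W_11-linkage classes:

[[1], [2, 3, 5, 8, 11], [4, 6, 7, 10], [9]]


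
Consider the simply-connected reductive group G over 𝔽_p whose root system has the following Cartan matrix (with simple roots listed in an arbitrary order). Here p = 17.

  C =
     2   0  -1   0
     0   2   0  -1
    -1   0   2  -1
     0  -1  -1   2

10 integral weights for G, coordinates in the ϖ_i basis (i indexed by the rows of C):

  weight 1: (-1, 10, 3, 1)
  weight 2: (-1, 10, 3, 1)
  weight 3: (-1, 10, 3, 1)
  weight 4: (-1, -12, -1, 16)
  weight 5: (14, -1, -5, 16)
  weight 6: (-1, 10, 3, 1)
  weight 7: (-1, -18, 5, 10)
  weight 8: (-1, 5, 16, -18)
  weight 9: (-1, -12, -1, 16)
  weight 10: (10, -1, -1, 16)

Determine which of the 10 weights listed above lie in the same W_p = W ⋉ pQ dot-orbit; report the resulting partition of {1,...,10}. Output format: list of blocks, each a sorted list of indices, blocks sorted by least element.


Root system A_4: the 4×4 matrix C matches after relabeling.

W_17-reps of the 10 weights in Ā_17 (same 4-coord order as C):

  [1] (0, 11, 4, 2) · [2] (0, 11, 4, 2) · [3] (0, 11, 4, 2) · [4] (0, 11, 0, 6) · [5] (0, 11, 4, 2) · [6] (0, 11, 4, 2) · [7] (0, 11, 0, 6) · [8] (0, 11, 0, 6) · [9] (0, 11, 0, 6) · [10] (0, 11, 0, 6)

2 distinct reps among the 10 weights ⇒ 2 W_17-linkage classes:

[[1, 2, 3, 5, 6], [4, 7, 8, 9, 10]]


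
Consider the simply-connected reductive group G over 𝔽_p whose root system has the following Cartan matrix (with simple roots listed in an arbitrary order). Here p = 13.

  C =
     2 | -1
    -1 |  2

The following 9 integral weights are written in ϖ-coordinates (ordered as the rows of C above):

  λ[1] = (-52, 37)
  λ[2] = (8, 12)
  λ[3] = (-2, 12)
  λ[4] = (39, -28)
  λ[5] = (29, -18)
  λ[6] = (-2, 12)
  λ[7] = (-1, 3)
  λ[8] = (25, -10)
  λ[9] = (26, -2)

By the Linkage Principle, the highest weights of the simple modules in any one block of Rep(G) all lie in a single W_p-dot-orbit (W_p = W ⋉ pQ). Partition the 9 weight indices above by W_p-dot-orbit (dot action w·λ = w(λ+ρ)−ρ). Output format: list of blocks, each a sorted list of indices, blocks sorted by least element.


C ↔ A_2 under row/col permutation; |W(A_2)| = 6.

Each λ_j+ρ reduced to Ā_13; 2-tuples below use C's row order:

  [1] (1, 12) · [2] (0, 4) · [3] (1, 12) · [4] (1, 12) · [5] (0, 4) · [6] (1, 12) · [7] (0, 4) · [8] (0, 4) · [9] (1, 12)

Partition of {1..9} into 2 W_13-dot-orbits:

[[1, 3, 4, 6, 9], [2, 5, 7, 8]]


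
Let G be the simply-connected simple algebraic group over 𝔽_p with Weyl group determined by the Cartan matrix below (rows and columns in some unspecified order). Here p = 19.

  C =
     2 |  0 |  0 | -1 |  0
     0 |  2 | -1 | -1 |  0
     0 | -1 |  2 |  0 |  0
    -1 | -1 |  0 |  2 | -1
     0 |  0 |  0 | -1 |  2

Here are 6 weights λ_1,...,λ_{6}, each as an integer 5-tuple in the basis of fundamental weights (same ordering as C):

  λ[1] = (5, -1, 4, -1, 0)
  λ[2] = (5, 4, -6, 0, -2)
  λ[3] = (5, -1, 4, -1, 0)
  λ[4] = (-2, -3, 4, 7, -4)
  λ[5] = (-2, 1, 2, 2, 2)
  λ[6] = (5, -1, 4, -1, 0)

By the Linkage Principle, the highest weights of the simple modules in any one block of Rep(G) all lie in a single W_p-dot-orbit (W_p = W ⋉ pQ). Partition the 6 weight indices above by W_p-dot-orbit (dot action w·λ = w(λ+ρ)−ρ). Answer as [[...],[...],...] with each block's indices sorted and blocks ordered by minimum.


C ↔ D_5 under row/col permutation; |W(D_5)| = 1920.

Each λ_j+ρ reduced to Ā_19; 5-tuples below use C's row order:

    [1] (6, 0, 5, 0, 1)
    [2] (6, 0, 5, 0, 1)
    [3] (6, 0, 5, 0, 1)
    [4] (1, 2, 3, 2, 3)
    [5] (1, 2, 3, 2, 3)
    [6] (6, 0, 5, 0, 1)

These 6 weights hit 2 W_19-dot-orbits; sizes (4, 2):

[[1, 2, 3, 6], [4, 5]]


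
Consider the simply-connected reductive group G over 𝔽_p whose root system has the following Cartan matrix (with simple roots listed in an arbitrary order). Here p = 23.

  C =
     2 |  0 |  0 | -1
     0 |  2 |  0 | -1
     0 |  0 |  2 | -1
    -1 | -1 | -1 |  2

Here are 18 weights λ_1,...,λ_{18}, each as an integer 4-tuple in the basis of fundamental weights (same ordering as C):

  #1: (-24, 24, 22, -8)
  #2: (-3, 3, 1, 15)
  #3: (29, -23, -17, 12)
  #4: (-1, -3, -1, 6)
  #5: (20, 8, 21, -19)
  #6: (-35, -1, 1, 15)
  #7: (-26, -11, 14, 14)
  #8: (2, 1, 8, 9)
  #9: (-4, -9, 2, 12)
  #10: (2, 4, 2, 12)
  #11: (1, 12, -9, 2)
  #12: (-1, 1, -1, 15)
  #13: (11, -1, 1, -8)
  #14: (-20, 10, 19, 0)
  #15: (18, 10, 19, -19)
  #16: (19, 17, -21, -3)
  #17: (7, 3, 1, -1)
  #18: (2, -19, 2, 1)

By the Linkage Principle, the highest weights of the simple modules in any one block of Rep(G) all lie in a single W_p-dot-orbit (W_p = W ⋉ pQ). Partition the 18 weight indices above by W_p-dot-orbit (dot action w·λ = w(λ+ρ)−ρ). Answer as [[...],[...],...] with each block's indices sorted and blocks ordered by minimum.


C ↔ D_4 under row/col permutation; |W(D_4)| = 192.

Alcove-folded reps (p=23, 18 weights, presented ϖ-order):

  λ_1+ρ ↦ (0, 2, 0, 5)
  λ_2+ρ ↦ (2, 4, 2, 1)
  λ_3+ρ ↦ (2, 4, 2, 1)
  λ_4+ρ ↦ (0, 2, 0, 5)
  λ_5+ρ ↦ (1, 7, 2, 2)
  λ_6+ρ ↦ (0, 2, 0, 5)
  λ_7+ρ ↦ (3, 8, 3, 2)
  λ_8+ρ ↦ (2, 1, 8, 1)
  λ_9+ρ ↦ (3, 8, 3, 2)
  λ_10+ρ ↦ (2, 4, 2, 1)
  λ_11+ρ ↦ (3, 8, 3, 2)
  λ_12+ρ ↦ (0, 2, 0, 5)
  λ_13+ρ ↦ (0, 2, 0, 5)
  λ_14+ρ ↦ (1, 7, 2, 2)
  λ_15+ρ ↦ (1, 7, 2, 2)
  λ_16+ρ ↦ (2, 4, 2, 1)
  λ_17+ρ ↦ (8, 4, 2, 0)
  λ_18+ρ ↦ (3, 8, 3, 2)

The 18 indices split into 6 linkage classes (same alcove rep ⇔ same W_23-dot-orbit):

[[1, 4, 6, 12, 13], [2, 3, 10, 16], [5, 14, 15], [7, 9, 11, 18], [8], [17]]


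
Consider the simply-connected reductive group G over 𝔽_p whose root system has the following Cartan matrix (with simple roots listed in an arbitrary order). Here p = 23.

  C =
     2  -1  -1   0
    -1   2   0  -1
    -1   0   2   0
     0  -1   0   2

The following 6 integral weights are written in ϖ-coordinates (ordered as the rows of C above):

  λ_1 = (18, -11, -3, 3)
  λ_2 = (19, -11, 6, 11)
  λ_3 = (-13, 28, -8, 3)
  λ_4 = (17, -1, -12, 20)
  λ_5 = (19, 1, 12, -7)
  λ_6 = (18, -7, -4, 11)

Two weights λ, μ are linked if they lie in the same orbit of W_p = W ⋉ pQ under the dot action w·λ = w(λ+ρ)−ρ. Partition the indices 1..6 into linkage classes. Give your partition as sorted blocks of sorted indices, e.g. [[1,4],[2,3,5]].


Type A_4, rank 4, |W|=120; reorder rows/cols to standard.

Folding the 6 weights λ_j+ρ into Ā_23 (reps in the given 4-coord order):

  λ_1+ρ ↦ (7, 4, 2, 6);  λ_2+ρ ↦ (10, 6, 1, 4);  λ_3+ρ ↦ (7, 4, 2, 6);  λ_4+ρ ↦ (2, 0, 5, 5);  λ_5+ρ ↦ (10, 6, 1, 4);  λ_6+ρ ↦ (10, 6, 1, 4)

The 6 indices split into 3 linkage classes (same alcove rep ⇔ same W_23-dot-orbit):

[[1, 3], [2, 5, 6], [4]]


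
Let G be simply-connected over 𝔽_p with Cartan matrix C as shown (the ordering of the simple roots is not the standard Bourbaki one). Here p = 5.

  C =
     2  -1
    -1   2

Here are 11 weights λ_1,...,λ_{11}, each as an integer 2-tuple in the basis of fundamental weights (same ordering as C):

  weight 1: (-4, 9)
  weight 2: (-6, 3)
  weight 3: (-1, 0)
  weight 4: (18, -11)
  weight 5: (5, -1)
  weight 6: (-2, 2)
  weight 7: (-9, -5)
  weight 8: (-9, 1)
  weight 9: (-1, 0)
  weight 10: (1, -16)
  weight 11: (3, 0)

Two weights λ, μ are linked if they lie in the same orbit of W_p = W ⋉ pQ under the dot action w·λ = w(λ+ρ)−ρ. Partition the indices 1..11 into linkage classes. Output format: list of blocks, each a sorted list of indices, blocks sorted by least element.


Dynkin diagram of C (from the 2 off-diagonal −1 entries): A_2.

λ_j+ρ reflected into Ā_5 (⟨·,θ^∨⟩≤5); 2-tuples as given:

  λ_1+ρ ↦ (2, 0)
  λ_2+ρ ↦ (4, 1)
  λ_3+ρ ↦ (0, 1)
  λ_4+ρ ↦ (0, 1)
  λ_5+ρ ↦ (4, 1)
  λ_6+ρ ↦ (1, 2)
  λ_7+ρ ↦ (1, 2)
  λ_8+ρ ↦ (1, 2)
  λ_9+ρ ↦ (0, 1)
  λ_10+ρ ↦ (2, 0)
  λ_11+ρ ↦ (4, 1)

4 distinct reps among the 11 weights ⇒ 4 W_5-linkage classes:

[[1, 10], [2, 5, 11], [3, 4, 9], [6, 7, 8]]


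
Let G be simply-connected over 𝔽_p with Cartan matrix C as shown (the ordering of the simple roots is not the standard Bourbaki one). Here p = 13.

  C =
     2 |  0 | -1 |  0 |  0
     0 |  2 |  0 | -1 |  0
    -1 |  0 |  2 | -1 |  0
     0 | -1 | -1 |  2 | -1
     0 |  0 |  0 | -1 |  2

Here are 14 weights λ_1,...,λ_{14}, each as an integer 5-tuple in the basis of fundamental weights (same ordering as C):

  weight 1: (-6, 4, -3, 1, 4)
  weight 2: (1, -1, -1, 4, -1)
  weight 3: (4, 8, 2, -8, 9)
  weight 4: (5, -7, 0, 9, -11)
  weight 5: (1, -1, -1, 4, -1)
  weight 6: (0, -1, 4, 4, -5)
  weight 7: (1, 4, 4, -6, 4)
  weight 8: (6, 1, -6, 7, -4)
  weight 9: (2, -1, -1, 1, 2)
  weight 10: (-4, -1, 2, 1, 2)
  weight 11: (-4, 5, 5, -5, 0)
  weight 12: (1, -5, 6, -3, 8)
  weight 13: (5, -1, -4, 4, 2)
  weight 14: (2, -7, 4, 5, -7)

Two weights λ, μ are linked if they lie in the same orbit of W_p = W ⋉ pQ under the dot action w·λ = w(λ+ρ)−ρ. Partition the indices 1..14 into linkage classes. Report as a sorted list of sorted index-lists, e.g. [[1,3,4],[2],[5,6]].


D_5 Cartan matrix, 5 simple roots permuted; ρ=(1,1,1,1,1).

W_13-reps of the 14 weights in Ā_13 (same 5-coord order as C):

  λ_1+ρ ↦ (2, 0, 0, 5, 0);  λ_2+ρ ↦ (2, 0, 0, 5, 0);  λ_3+ρ ↦ (2, 2, 1, 0, 3);  λ_4+ρ ↦ (1, 0, 1, 1, 4);  λ_5+ρ ↦ (2, 0, 0, 5, 0);  λ_6+ρ ↦ (1, 0, 1, 1, 4);  λ_7+ρ ↦ (2, 0, 0, 5, 0);  λ_8+ρ ↦ (2, 2, 1, 0, 3);  λ_9+ρ ↦ (3, 0, 0, 2, 3);  λ_10+ρ ↦ (3, 0, 0, 2, 3);  λ_11+ρ ↦ (2, 2, 1, 0, 3);  λ_12+ρ ↦ (1, 2, 2, 1, 3);  λ_13+ρ ↦ (3, 0, 0, 2, 3);  λ_14+ρ ↦ (2, 0, 0, 5, 0)

Grouping the 14 weights by Ā_13-representative: 5 linkage classes.

[[1, 2, 5, 7, 14], [3, 8, 11], [4, 6], [9, 10, 13], [12]]


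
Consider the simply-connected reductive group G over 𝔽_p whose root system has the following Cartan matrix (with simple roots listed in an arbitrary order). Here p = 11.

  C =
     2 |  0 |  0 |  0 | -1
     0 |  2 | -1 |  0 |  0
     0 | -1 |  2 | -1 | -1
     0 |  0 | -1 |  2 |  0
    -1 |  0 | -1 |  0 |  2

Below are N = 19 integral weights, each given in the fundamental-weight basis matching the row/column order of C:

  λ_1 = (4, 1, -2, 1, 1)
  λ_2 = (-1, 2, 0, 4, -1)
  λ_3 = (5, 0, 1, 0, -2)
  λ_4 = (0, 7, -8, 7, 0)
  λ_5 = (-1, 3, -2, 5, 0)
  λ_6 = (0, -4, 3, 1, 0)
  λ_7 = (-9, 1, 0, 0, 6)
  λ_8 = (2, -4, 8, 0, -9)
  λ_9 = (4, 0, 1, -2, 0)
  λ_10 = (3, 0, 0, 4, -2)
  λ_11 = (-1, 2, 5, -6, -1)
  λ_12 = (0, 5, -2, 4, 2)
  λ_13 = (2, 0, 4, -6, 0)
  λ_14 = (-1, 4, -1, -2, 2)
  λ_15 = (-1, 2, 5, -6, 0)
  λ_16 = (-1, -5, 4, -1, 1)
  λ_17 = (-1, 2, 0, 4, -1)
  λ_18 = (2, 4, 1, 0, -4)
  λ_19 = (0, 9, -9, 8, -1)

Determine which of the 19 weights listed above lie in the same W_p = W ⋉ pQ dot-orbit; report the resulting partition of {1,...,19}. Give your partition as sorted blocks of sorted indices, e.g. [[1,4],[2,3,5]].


Dynkin diagram of C (from the 8 off-diagonal −1 entries): D_5.

λ_j+ρ reflected into Ā_11 (⟨·,θ^∨⟩≤11); 5-tuples as given:

  λ_1 → (5, 1, 1, 1, 1)
  λ_2 → (0, 3, 1, 5, 0)
  λ_3 → (5, 1, 1, 1, 1)
  λ_4 → (5, 1, 1, 1, 1)
  λ_5 → (0, 3, 1, 5, 0)
  λ_6 → (1, 3, 1, 2, 1)
  λ_7 → (7, 2, 0, 1, 0)
  λ_8 → (5, 1, 1, 1, 1)
  λ_9 → (5, 1, 1, 1, 1)
  λ_10 → (3, 1, 0, 5, 1)
  λ_11 → (0, 3, 1, 5, 0)
  λ_12 → (1, 3, 1, 2, 1)
  λ_13 → (3, 1, 0, 5, 1)
  λ_14 → (0, 4, 1, 0, 2)
  λ_15 → (0, 3, 1, 5, 0)
  λ_16 → (0, 4, 1, 0, 2)
  λ_17 → (0, 3, 1, 5, 0)
  λ_18 → (0, 4, 1, 0, 2)
  λ_19 → (7, 2, 0, 1, 0)

6 distinct reps among the 19 weights ⇒ 6 W_11-linkage classes:

[[1, 3, 4, 8, 9], [2, 5, 11, 15, 17], [6, 12], [7, 19], [10, 13], [14, 16, 18]]


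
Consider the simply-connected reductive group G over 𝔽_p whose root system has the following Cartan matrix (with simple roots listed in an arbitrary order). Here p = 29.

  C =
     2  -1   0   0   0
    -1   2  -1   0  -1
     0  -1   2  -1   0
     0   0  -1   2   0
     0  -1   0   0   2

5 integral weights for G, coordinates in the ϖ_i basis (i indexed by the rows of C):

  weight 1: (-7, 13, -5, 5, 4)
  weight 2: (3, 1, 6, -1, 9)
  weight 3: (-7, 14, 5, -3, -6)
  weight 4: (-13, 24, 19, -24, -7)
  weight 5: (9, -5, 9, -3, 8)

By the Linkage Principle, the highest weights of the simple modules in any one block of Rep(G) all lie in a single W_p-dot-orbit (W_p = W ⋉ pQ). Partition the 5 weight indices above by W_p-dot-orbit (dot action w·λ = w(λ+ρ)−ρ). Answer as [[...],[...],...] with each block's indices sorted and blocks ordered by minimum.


Cartan matrix: type D_5 (|W|=1920); un-permuting the 5 rows.

λ_j+ρ reflected into Ā_29 (⟨·,θ^∨⟩≤29); 5-tuples as given:

  1: (6, 4, 4, 2, 5);  2: (4, 2, 4, 0, 10);  3: (6, 4, 4, 2, 5);  4: (4, 2, 4, 0, 10);  5: (6, 4, 4, 2, 5)

The 5 indices split into 2 linkage classes (same alcove rep ⇔ same W_29-dot-orbit):

[[1, 3, 5], [2, 4]]


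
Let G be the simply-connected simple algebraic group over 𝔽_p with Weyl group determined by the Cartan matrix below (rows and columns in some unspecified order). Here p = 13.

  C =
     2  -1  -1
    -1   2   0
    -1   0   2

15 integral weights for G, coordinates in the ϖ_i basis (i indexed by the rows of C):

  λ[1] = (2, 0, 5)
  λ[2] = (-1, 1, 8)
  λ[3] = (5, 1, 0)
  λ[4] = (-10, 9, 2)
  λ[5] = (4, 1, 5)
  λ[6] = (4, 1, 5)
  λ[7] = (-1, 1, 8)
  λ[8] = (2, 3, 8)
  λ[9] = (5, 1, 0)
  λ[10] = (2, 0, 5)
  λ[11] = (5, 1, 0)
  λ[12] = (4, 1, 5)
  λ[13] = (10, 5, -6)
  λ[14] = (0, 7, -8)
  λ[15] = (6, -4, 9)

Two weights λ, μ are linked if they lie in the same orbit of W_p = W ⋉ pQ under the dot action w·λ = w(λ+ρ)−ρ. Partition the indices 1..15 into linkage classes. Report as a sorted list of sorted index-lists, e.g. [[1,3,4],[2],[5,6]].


Cartan matrix: type A_3 (|W|=24); un-permuting the 3 rows.

W_13-reps of the 15 weights in Ā_13 (same 3-coord order as C):

  1: (3, 1, 6) · 2: (0, 2, 9) · 3: (6, 2, 1) · 4: (3, 1, 6) · 5: (5, 2, 6) · 6: (5, 2, 6) · 7: (0, 2, 9) · 8: (3, 1, 6) · 9: (6, 2, 1) · 10: (3, 1, 6) · 11: (6, 2, 1) · 12: (5, 2, 6) · 13: (6, 2, 1) · 14: (6, 2, 1) · 15: (3, 1, 6)

These 15 weights hit 4 W_13-dot-orbits; sizes (5, 2, 5, 3):

[[1, 4, 8, 10, 15], [2, 7], [3, 9, 11, 13, 14], [5, 6, 12]]


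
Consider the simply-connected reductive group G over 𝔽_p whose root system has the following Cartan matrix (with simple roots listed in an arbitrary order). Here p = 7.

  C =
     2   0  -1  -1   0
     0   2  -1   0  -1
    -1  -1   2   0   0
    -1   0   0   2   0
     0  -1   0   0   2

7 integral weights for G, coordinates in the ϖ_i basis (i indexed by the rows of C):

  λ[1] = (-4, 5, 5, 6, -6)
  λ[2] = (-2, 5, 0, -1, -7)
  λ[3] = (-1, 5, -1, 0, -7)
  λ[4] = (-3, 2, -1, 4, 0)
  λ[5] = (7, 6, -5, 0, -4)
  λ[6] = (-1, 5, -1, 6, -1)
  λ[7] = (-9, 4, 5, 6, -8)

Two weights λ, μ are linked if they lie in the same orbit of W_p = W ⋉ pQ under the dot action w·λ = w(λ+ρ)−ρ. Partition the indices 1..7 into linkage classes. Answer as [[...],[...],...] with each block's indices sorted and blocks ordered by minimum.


A_5 Cartan matrix, 5 simple roots permuted; ρ=(1,1,1,1,1).

Each λ_j+ρ reduced to Ā_7; 5-tuples below use C's row order:

  λ_1 → (0, 1, 2, 3, 1);  λ_2 → (0, 0, 0, 1, 6);  λ_3 → (0, 0, 0, 1, 6);  λ_4 → (0, 1, 2, 3, 1);  λ_5 → (0, 1, 2, 3, 1);  λ_6 → (0, 0, 0, 1, 6);  λ_7 → (0, 1, 2, 3, 1)

2 distinct reps among the 7 weights ⇒ 2 W_7-linkage classes:

[[1, 4, 5, 7], [2, 3, 6]]


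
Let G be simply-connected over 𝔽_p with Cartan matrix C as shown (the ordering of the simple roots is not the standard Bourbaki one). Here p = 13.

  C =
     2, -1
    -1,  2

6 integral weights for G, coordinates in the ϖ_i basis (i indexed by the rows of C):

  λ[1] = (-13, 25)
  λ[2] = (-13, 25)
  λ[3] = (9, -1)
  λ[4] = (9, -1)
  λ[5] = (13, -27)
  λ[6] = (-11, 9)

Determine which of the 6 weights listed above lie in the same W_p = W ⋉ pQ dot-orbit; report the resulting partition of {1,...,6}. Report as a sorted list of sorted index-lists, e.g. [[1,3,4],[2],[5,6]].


Root system A_2: the 2×2 matrix C matches after relabeling.

Folding the 6 weights λ_j+ρ into Ā_13 (reps in the given 2-coord order):

  1: (1, 0)
  2: (1, 0)
  3: (10, 0)
  4: (10, 0)
  5: (1, 0)
  6: (10, 0)

These 6 weights hit 2 W_13-dot-orbits; sizes (3, 3):

[[1, 2, 5], [3, 4, 6]]


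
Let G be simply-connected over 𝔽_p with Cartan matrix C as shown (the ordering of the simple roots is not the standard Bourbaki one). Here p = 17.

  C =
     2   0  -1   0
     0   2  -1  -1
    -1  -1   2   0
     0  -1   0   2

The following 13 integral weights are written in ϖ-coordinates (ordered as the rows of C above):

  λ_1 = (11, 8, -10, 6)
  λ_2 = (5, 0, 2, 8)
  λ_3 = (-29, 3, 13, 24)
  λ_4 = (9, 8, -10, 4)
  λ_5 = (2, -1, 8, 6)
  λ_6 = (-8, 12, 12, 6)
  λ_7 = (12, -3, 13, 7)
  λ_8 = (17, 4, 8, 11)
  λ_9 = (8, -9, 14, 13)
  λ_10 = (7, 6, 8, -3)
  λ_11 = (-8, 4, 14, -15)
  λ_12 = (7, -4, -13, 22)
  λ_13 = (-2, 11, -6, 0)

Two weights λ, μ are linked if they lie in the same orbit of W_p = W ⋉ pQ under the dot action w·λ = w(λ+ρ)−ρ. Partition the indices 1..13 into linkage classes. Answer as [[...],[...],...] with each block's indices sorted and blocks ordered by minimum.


C ↔ A_4 under row/col permutation; |W(A_4)| = 120.

Each λ_j+ρ reduced to Ā_17; 4-tuples below use C's row order:

  λ_1+ρ ↦ (1, 0, 9, 5) · λ_2+ρ ↦ (4, 1, 3, 7) · λ_3+ρ ↦ (3, 8, 1, 2) · λ_4+ρ ↦ (1, 0, 9, 5) · λ_5+ρ ↦ (1, 0, 9, 5) · λ_6+ρ ↦ (4, 1, 3, 7) · λ_7+ρ ↦ (3, 8, 1, 2) · λ_8+ρ ↦ (1, 0, 9, 5) · λ_9+ρ ↦ (4, 1, 3, 7) · λ_10+ρ ↦ (1, 0, 9, 5) · λ_11+ρ ↦ (3, 8, 1, 2) · λ_12+ρ ↦ (3, 8, 1, 2) · λ_13+ρ ↦ (5, 6, 1, 1)

The 13 indices split into 4 linkage classes (same alcove rep ⇔ same W_17-dot-orbit):

[[1, 4, 5, 8, 10], [2, 6, 9], [3, 7, 11, 12], [13]]


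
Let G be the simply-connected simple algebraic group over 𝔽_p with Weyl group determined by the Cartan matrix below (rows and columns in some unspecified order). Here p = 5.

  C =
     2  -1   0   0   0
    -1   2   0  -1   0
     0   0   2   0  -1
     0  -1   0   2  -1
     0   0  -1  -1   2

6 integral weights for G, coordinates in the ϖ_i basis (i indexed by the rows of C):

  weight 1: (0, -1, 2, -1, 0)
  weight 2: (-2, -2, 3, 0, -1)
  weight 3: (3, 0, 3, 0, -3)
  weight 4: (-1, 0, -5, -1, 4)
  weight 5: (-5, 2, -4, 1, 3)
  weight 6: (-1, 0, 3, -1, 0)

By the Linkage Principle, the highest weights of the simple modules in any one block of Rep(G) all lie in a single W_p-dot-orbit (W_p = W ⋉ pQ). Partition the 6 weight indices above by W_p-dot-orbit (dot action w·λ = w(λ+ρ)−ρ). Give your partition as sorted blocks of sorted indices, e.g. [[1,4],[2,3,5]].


Dynkin diagram of C (from the 8 off-diagonal −1 entries): A_5.

Alcove-folded reps (p=5, 6 weights, presented ϖ-order):

  [1] (1, 0, 3, 0, 1)
  [2] (1, 0, 3, 0, 1)
  [3] (1, 0, 1, 1, 0)
  [4] (1, 0, 3, 0, 1)
  [5] (1, 0, 1, 1, 0)
  [6] (1, 0, 3, 0, 1)

Partition of {1..6} into 2 W_5-dot-orbits:

[[1, 2, 4, 6], [3, 5]]


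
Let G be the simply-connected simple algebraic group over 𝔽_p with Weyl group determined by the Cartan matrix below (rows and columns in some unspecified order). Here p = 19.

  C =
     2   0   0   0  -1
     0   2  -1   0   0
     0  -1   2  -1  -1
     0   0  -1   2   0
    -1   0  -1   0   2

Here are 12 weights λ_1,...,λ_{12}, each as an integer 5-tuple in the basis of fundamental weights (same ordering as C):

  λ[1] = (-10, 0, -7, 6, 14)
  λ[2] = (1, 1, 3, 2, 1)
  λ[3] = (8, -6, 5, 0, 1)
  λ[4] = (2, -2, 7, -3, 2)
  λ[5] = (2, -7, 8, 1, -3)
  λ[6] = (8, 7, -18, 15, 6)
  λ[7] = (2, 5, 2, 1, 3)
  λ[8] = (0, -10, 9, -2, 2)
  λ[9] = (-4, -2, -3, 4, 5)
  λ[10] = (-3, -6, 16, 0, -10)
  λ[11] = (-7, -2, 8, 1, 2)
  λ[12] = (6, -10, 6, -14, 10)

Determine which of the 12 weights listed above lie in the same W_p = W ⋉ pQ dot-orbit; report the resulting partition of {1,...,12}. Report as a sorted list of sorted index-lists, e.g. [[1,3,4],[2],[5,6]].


Dynkin diagram of C (from the 8 off-diagonal −1 entries): D_5.

Alcove-folded reps (p=19, 12 weights, presented ϖ-order):

  λ_1+ρ ↦ (9, 5, 1, 1, 0)
  λ_2+ρ ↦ (2, 2, 4, 3, 2)
  λ_3+ρ ↦ (9, 5, 1, 1, 0)
  λ_4+ρ ↦ (3, 1, 5, 2, 0)
  λ_5+ρ ↦ (1, 6, 1, 2, 2)
  λ_6+ρ ↦ (1, 6, 1, 2, 2)
  λ_7+ρ ↦ (1, 6, 1, 2, 2)
  λ_8+ρ ↦ (1, 9, 0, 1, 3)
  λ_9+ρ ↦ (3, 2, 1, 2, 0)
  λ_10+ρ ↦ (9, 5, 1, 1, 0)
  λ_11+ρ ↦ (3, 1, 5, 2, 0)
  λ_12+ρ ↦ (1, 6, 1, 2, 2)

Grouping the 12 weights by Ā_19-representative: 6 linkage classes.

[[1, 3, 10], [2], [4, 11], [5, 6, 7, 12], [8], [9]]


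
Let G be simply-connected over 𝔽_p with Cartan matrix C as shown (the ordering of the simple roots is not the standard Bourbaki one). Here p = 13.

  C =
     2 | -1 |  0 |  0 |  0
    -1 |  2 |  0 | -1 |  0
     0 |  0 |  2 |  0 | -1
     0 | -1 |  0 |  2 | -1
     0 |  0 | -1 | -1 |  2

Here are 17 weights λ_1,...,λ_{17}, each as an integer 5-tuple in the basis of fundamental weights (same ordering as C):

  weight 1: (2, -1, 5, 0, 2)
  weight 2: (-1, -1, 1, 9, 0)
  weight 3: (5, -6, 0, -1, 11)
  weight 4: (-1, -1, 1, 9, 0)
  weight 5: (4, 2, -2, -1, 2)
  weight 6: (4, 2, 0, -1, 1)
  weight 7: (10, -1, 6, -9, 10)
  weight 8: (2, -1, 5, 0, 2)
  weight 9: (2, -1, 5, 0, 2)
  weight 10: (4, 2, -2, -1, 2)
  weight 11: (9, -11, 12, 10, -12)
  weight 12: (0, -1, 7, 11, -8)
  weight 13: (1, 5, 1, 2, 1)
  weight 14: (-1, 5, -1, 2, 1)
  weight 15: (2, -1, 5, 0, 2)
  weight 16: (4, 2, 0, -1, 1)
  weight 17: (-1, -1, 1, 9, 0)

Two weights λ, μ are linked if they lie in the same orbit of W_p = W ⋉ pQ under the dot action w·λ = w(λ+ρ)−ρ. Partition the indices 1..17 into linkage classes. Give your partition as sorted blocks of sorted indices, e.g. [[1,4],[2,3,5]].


A_5 Cartan matrix, 5 simple roots permuted; ρ=(1,1,1,1,1).

λ_j+ρ reflected into Ā_13 (⟨·,θ^∨⟩≤13); 5-tuples as given:

  λ_1+ρ ↦ (3, 0, 6, 1, 3) · λ_2+ρ ↦ (0, 0, 2, 10, 1) · λ_3+ρ ↦ (0, 0, 0, 5, 7) · λ_4+ρ ↦ (0, 0, 2, 10, 1) · λ_5+ρ ↦ (5, 3, 1, 0, 2) · λ_6+ρ ↦ (5, 3, 1, 0, 2) · λ_7+ρ ↦ (5, 3, 1, 0, 2) · λ_8+ρ ↦ (3, 0, 6, 1, 3) · λ_9+ρ ↦ (3, 0, 6, 1, 3) · λ_10+ρ ↦ (5, 3, 1, 0, 2) · λ_11+ρ ↦ (0, 0, 2, 10, 1) · λ_12+ρ ↦ (0, 0, 0, 5, 7) · λ_13+ρ ↦ (0, 6, 0, 3, 2) · λ_14+ρ ↦ (0, 6, 0, 3, 2) · λ_15+ρ ↦ (3, 0, 6, 1, 3) · λ_16+ρ ↦ (5, 3, 1, 0, 2) · λ_17+ρ ↦ (0, 0, 2, 10, 1)

Grouping the 17 weights by Ā_13-representative: 5 linkage classes.

[[1, 8, 9, 15], [2, 4, 11, 17], [3, 12], [5, 6, 7, 10, 16], [13, 14]]


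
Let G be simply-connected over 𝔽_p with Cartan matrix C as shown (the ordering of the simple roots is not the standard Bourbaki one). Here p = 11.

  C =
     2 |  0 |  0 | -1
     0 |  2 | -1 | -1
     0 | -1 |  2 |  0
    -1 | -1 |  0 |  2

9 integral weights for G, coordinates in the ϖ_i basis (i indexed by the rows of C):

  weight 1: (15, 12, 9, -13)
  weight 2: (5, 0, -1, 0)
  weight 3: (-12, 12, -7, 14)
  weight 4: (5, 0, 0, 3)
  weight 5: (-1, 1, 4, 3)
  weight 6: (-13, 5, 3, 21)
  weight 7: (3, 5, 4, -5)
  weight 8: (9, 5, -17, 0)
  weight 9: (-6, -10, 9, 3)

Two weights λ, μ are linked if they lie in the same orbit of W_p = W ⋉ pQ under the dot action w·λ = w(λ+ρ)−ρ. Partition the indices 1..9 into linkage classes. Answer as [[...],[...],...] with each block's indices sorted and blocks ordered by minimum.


Cartan matrix: type A_4 (|W|=120); un-permuting the 4 rows.

λ_j+ρ reflected into Ā_11 (⟨·,θ^∨⟩≤11); 4-tuples as given:

  λ_1 → (5, 1, 0, 4)
  λ_2 → (6, 1, 0, 1)
  λ_3 → (0, 2, 5, 4)
  λ_4 → (5, 1, 0, 4)
  λ_5 → (0, 2, 5, 4)
  λ_6 → (5, 1, 0, 4)
  λ_7 → (0, 2, 5, 4)
  λ_8 → (5, 1, 0, 4)
  λ_9 → (5, 1, 0, 4)

Partition of {1..9} into 3 W_11-dot-orbits:

[[1, 4, 6, 8, 9], [2], [3, 5, 7]]


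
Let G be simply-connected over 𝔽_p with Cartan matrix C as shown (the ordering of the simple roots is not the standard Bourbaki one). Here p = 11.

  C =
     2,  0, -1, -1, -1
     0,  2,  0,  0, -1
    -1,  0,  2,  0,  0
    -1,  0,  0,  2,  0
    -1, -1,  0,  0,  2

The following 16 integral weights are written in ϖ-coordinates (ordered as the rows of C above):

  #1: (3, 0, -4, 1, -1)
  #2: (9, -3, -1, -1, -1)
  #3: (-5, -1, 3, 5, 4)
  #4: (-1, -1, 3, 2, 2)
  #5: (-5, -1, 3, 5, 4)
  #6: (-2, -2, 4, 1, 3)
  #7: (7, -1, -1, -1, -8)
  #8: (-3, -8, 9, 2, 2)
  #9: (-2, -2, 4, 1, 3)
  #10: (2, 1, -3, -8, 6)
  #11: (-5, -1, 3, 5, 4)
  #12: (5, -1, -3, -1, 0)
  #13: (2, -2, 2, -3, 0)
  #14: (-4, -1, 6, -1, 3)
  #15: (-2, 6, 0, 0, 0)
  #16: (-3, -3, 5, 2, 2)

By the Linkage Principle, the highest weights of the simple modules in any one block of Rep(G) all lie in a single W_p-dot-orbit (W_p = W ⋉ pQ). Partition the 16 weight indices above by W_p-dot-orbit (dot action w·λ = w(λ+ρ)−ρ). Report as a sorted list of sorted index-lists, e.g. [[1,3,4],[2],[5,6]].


Dynkin diagram of C (from the 8 off-diagonal −1 entries): D_5.

Folding the 16 weights λ_j+ρ into Ā_11 (reps in the given 5-coord order):

  λ_1+ρ ↦ (1, 1, 3, 2, 0);  λ_2+ρ ↦ (1, 7, 0, 0, 0);  λ_3+ρ ↦ (4, 0, 0, 2, 0);  λ_4+ρ ↦ (0, 0, 4, 3, 1);  λ_5+ρ ↦ (4, 0, 0, 2, 0);  λ_6+ρ ↦ (1, 1, 4, 1, 1);  λ_7+ρ ↦ (1, 7, 0, 0, 0);  λ_8+ρ ↦ (0, 0, 4, 3, 1);  λ_9+ρ ↦ (1, 1, 4, 1, 1);  λ_10+ρ ↦ (1, 1, 4, 1, 1);  λ_11+ρ ↦ (4, 0, 0, 2, 0);  λ_12+ρ ↦ (4, 0, 2, 0, 0);  λ_13+ρ ↦ (1, 1, 3, 2, 0);  λ_14+ρ ↦ (0, 0, 4, 3, 1);  λ_15+ρ ↦ (1, 7, 0, 0, 0);  λ_16+ρ ↦ (1, 1, 4, 1, 1)

Linkage partition of the 16 weights (6 classes, p=11):

[[1, 13], [2, 7, 15], [3, 5, 11], [4, 8, 14], [6, 9, 10, 16], [12]]
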